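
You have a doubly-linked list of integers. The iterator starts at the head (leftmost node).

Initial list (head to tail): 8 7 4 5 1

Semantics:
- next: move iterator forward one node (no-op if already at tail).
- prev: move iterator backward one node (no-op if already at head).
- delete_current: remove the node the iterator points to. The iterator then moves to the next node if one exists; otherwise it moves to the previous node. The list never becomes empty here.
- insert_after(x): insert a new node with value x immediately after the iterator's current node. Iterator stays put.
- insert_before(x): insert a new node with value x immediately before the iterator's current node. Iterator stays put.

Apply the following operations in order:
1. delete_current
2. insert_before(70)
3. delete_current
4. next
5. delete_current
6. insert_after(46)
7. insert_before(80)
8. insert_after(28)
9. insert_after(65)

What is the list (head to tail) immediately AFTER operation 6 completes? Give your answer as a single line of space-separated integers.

Answer: 70 4 1 46

Derivation:
After 1 (delete_current): list=[7, 4, 5, 1] cursor@7
After 2 (insert_before(70)): list=[70, 7, 4, 5, 1] cursor@7
After 3 (delete_current): list=[70, 4, 5, 1] cursor@4
After 4 (next): list=[70, 4, 5, 1] cursor@5
After 5 (delete_current): list=[70, 4, 1] cursor@1
After 6 (insert_after(46)): list=[70, 4, 1, 46] cursor@1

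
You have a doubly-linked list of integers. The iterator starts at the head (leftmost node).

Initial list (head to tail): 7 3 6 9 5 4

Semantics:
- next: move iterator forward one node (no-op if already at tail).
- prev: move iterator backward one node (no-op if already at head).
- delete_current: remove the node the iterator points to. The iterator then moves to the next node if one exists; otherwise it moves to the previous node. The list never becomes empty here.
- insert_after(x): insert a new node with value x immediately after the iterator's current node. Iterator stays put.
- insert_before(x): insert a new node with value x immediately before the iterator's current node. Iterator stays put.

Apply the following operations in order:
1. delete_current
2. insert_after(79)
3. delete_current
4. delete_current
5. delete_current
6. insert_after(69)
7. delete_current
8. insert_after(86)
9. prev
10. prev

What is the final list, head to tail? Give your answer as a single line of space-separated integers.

Answer: 69 86 5 4

Derivation:
After 1 (delete_current): list=[3, 6, 9, 5, 4] cursor@3
After 2 (insert_after(79)): list=[3, 79, 6, 9, 5, 4] cursor@3
After 3 (delete_current): list=[79, 6, 9, 5, 4] cursor@79
After 4 (delete_current): list=[6, 9, 5, 4] cursor@6
After 5 (delete_current): list=[9, 5, 4] cursor@9
After 6 (insert_after(69)): list=[9, 69, 5, 4] cursor@9
After 7 (delete_current): list=[69, 5, 4] cursor@69
After 8 (insert_after(86)): list=[69, 86, 5, 4] cursor@69
After 9 (prev): list=[69, 86, 5, 4] cursor@69
After 10 (prev): list=[69, 86, 5, 4] cursor@69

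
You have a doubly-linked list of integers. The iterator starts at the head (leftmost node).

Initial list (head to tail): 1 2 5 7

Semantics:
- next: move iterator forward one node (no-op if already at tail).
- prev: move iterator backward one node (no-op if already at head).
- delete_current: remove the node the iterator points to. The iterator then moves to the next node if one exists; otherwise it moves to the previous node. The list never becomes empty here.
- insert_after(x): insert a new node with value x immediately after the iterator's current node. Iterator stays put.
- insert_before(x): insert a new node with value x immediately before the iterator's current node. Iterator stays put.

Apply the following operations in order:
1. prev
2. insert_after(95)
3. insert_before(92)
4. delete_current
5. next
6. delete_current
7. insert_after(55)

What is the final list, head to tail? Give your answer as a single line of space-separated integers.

After 1 (prev): list=[1, 2, 5, 7] cursor@1
After 2 (insert_after(95)): list=[1, 95, 2, 5, 7] cursor@1
After 3 (insert_before(92)): list=[92, 1, 95, 2, 5, 7] cursor@1
After 4 (delete_current): list=[92, 95, 2, 5, 7] cursor@95
After 5 (next): list=[92, 95, 2, 5, 7] cursor@2
After 6 (delete_current): list=[92, 95, 5, 7] cursor@5
After 7 (insert_after(55)): list=[92, 95, 5, 55, 7] cursor@5

Answer: 92 95 5 55 7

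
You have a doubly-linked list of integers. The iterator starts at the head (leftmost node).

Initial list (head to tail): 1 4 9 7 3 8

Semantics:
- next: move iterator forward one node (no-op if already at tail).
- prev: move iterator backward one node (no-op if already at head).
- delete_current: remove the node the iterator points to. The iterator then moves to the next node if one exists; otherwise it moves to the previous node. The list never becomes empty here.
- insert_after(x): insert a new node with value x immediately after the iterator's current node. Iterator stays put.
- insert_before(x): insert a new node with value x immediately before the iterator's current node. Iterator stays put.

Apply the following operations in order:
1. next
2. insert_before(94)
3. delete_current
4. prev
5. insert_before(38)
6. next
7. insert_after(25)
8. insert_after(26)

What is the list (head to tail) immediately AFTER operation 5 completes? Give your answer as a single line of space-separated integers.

Answer: 1 38 94 9 7 3 8

Derivation:
After 1 (next): list=[1, 4, 9, 7, 3, 8] cursor@4
After 2 (insert_before(94)): list=[1, 94, 4, 9, 7, 3, 8] cursor@4
After 3 (delete_current): list=[1, 94, 9, 7, 3, 8] cursor@9
After 4 (prev): list=[1, 94, 9, 7, 3, 8] cursor@94
After 5 (insert_before(38)): list=[1, 38, 94, 9, 7, 3, 8] cursor@94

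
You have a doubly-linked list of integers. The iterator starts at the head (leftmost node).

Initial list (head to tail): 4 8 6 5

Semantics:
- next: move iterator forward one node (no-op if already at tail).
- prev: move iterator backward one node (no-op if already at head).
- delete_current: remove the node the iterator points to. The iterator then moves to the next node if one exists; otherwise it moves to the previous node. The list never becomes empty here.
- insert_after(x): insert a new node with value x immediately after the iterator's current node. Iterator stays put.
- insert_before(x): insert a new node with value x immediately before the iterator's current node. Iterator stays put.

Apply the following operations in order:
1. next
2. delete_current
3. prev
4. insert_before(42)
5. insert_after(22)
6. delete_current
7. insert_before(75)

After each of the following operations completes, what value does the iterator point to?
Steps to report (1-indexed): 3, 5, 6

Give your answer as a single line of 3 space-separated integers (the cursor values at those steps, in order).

After 1 (next): list=[4, 8, 6, 5] cursor@8
After 2 (delete_current): list=[4, 6, 5] cursor@6
After 3 (prev): list=[4, 6, 5] cursor@4
After 4 (insert_before(42)): list=[42, 4, 6, 5] cursor@4
After 5 (insert_after(22)): list=[42, 4, 22, 6, 5] cursor@4
After 6 (delete_current): list=[42, 22, 6, 5] cursor@22
After 7 (insert_before(75)): list=[42, 75, 22, 6, 5] cursor@22

Answer: 4 4 22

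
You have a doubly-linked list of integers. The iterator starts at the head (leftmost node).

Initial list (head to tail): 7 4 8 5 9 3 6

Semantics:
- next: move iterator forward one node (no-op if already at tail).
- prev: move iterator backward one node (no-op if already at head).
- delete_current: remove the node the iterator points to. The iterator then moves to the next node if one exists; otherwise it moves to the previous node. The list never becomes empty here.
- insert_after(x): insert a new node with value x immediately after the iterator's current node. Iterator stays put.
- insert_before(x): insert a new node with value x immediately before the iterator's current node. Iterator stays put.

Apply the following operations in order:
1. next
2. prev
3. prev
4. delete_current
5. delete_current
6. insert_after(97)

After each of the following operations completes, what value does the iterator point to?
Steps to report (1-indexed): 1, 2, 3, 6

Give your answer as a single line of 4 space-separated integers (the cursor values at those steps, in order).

After 1 (next): list=[7, 4, 8, 5, 9, 3, 6] cursor@4
After 2 (prev): list=[7, 4, 8, 5, 9, 3, 6] cursor@7
After 3 (prev): list=[7, 4, 8, 5, 9, 3, 6] cursor@7
After 4 (delete_current): list=[4, 8, 5, 9, 3, 6] cursor@4
After 5 (delete_current): list=[8, 5, 9, 3, 6] cursor@8
After 6 (insert_after(97)): list=[8, 97, 5, 9, 3, 6] cursor@8

Answer: 4 7 7 8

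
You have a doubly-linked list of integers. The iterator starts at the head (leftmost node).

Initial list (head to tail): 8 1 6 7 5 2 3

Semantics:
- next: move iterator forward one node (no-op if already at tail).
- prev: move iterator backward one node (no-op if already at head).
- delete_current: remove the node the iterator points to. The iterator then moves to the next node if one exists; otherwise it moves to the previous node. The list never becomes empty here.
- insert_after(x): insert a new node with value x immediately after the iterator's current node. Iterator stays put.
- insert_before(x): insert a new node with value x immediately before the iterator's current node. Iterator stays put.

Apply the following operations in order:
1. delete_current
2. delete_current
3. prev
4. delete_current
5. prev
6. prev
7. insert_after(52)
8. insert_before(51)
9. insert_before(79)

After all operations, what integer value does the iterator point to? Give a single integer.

After 1 (delete_current): list=[1, 6, 7, 5, 2, 3] cursor@1
After 2 (delete_current): list=[6, 7, 5, 2, 3] cursor@6
After 3 (prev): list=[6, 7, 5, 2, 3] cursor@6
After 4 (delete_current): list=[7, 5, 2, 3] cursor@7
After 5 (prev): list=[7, 5, 2, 3] cursor@7
After 6 (prev): list=[7, 5, 2, 3] cursor@7
After 7 (insert_after(52)): list=[7, 52, 5, 2, 3] cursor@7
After 8 (insert_before(51)): list=[51, 7, 52, 5, 2, 3] cursor@7
After 9 (insert_before(79)): list=[51, 79, 7, 52, 5, 2, 3] cursor@7

Answer: 7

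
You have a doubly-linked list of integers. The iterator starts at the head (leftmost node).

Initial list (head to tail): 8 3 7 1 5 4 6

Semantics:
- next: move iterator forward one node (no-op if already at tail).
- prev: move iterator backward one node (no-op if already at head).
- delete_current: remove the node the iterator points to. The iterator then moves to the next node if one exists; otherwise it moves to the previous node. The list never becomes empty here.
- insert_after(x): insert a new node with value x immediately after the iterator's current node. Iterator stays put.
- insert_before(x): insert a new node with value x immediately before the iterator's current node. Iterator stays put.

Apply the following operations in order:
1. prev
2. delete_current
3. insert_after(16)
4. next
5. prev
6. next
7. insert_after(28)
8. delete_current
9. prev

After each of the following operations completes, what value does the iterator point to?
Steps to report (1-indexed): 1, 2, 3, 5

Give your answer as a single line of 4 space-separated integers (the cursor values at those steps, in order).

After 1 (prev): list=[8, 3, 7, 1, 5, 4, 6] cursor@8
After 2 (delete_current): list=[3, 7, 1, 5, 4, 6] cursor@3
After 3 (insert_after(16)): list=[3, 16, 7, 1, 5, 4, 6] cursor@3
After 4 (next): list=[3, 16, 7, 1, 5, 4, 6] cursor@16
After 5 (prev): list=[3, 16, 7, 1, 5, 4, 6] cursor@3
After 6 (next): list=[3, 16, 7, 1, 5, 4, 6] cursor@16
After 7 (insert_after(28)): list=[3, 16, 28, 7, 1, 5, 4, 6] cursor@16
After 8 (delete_current): list=[3, 28, 7, 1, 5, 4, 6] cursor@28
After 9 (prev): list=[3, 28, 7, 1, 5, 4, 6] cursor@3

Answer: 8 3 3 3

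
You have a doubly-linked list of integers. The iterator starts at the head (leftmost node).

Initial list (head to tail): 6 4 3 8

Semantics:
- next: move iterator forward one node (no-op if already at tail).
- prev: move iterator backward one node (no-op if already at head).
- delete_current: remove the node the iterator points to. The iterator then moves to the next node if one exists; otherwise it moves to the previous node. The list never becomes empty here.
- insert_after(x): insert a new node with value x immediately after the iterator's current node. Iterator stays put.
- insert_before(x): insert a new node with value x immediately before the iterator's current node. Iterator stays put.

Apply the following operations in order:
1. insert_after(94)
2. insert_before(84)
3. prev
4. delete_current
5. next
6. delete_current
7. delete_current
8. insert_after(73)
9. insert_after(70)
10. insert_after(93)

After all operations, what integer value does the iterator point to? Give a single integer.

After 1 (insert_after(94)): list=[6, 94, 4, 3, 8] cursor@6
After 2 (insert_before(84)): list=[84, 6, 94, 4, 3, 8] cursor@6
After 3 (prev): list=[84, 6, 94, 4, 3, 8] cursor@84
After 4 (delete_current): list=[6, 94, 4, 3, 8] cursor@6
After 5 (next): list=[6, 94, 4, 3, 8] cursor@94
After 6 (delete_current): list=[6, 4, 3, 8] cursor@4
After 7 (delete_current): list=[6, 3, 8] cursor@3
After 8 (insert_after(73)): list=[6, 3, 73, 8] cursor@3
After 9 (insert_after(70)): list=[6, 3, 70, 73, 8] cursor@3
After 10 (insert_after(93)): list=[6, 3, 93, 70, 73, 8] cursor@3

Answer: 3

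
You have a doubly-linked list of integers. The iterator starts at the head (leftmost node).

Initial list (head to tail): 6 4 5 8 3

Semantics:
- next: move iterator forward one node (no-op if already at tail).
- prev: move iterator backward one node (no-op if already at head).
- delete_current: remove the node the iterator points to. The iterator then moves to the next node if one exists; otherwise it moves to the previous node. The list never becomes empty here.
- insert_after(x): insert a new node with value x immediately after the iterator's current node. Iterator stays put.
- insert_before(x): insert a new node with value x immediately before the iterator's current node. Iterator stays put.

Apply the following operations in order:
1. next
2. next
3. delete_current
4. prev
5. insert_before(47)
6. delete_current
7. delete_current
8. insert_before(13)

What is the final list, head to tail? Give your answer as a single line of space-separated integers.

Answer: 6 47 13 3

Derivation:
After 1 (next): list=[6, 4, 5, 8, 3] cursor@4
After 2 (next): list=[6, 4, 5, 8, 3] cursor@5
After 3 (delete_current): list=[6, 4, 8, 3] cursor@8
After 4 (prev): list=[6, 4, 8, 3] cursor@4
After 5 (insert_before(47)): list=[6, 47, 4, 8, 3] cursor@4
After 6 (delete_current): list=[6, 47, 8, 3] cursor@8
After 7 (delete_current): list=[6, 47, 3] cursor@3
After 8 (insert_before(13)): list=[6, 47, 13, 3] cursor@3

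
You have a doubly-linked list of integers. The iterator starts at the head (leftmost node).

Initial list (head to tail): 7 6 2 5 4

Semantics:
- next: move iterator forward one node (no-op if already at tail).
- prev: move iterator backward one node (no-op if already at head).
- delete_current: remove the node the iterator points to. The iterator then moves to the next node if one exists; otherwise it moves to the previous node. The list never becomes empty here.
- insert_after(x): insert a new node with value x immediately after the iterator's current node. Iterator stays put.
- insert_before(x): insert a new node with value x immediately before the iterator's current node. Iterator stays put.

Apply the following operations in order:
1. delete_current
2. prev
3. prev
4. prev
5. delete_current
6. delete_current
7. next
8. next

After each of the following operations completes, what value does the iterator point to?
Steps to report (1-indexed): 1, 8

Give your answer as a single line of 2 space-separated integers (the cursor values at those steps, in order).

After 1 (delete_current): list=[6, 2, 5, 4] cursor@6
After 2 (prev): list=[6, 2, 5, 4] cursor@6
After 3 (prev): list=[6, 2, 5, 4] cursor@6
After 4 (prev): list=[6, 2, 5, 4] cursor@6
After 5 (delete_current): list=[2, 5, 4] cursor@2
After 6 (delete_current): list=[5, 4] cursor@5
After 7 (next): list=[5, 4] cursor@4
After 8 (next): list=[5, 4] cursor@4

Answer: 6 4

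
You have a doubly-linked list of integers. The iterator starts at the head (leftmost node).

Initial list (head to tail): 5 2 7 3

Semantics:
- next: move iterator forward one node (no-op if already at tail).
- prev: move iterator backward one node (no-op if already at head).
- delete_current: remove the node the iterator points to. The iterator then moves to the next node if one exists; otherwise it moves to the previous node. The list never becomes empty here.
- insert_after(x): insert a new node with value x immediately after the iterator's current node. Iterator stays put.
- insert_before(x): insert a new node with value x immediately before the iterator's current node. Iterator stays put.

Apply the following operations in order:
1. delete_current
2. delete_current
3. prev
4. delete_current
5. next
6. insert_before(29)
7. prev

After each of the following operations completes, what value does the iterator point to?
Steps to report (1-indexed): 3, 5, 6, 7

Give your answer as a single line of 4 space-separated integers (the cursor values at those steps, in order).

Answer: 7 3 3 29

Derivation:
After 1 (delete_current): list=[2, 7, 3] cursor@2
After 2 (delete_current): list=[7, 3] cursor@7
After 3 (prev): list=[7, 3] cursor@7
After 4 (delete_current): list=[3] cursor@3
After 5 (next): list=[3] cursor@3
After 6 (insert_before(29)): list=[29, 3] cursor@3
After 7 (prev): list=[29, 3] cursor@29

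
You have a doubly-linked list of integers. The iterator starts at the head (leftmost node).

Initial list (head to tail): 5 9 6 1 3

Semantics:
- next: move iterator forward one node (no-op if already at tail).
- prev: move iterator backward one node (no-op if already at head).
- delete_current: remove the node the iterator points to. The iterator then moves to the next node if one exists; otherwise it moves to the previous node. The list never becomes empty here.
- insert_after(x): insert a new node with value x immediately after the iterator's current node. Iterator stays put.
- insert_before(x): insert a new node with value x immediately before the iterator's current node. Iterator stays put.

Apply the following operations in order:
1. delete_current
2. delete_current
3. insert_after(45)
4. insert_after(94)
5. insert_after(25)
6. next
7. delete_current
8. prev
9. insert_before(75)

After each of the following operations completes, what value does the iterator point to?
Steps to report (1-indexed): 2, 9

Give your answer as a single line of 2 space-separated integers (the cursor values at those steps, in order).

Answer: 6 6

Derivation:
After 1 (delete_current): list=[9, 6, 1, 3] cursor@9
After 2 (delete_current): list=[6, 1, 3] cursor@6
After 3 (insert_after(45)): list=[6, 45, 1, 3] cursor@6
After 4 (insert_after(94)): list=[6, 94, 45, 1, 3] cursor@6
After 5 (insert_after(25)): list=[6, 25, 94, 45, 1, 3] cursor@6
After 6 (next): list=[6, 25, 94, 45, 1, 3] cursor@25
After 7 (delete_current): list=[6, 94, 45, 1, 3] cursor@94
After 8 (prev): list=[6, 94, 45, 1, 3] cursor@6
After 9 (insert_before(75)): list=[75, 6, 94, 45, 1, 3] cursor@6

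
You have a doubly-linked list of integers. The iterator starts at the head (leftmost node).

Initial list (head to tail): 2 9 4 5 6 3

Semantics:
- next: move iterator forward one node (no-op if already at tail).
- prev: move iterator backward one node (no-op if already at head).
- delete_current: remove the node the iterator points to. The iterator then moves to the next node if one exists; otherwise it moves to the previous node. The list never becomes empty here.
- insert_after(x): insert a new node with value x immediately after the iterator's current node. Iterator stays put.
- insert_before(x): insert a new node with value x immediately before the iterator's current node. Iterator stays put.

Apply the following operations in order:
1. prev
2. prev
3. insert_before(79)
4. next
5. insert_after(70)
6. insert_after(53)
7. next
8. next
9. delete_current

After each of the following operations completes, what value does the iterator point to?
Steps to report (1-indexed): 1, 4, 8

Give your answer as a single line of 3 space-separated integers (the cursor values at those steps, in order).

Answer: 2 9 70

Derivation:
After 1 (prev): list=[2, 9, 4, 5, 6, 3] cursor@2
After 2 (prev): list=[2, 9, 4, 5, 6, 3] cursor@2
After 3 (insert_before(79)): list=[79, 2, 9, 4, 5, 6, 3] cursor@2
After 4 (next): list=[79, 2, 9, 4, 5, 6, 3] cursor@9
After 5 (insert_after(70)): list=[79, 2, 9, 70, 4, 5, 6, 3] cursor@9
After 6 (insert_after(53)): list=[79, 2, 9, 53, 70, 4, 5, 6, 3] cursor@9
After 7 (next): list=[79, 2, 9, 53, 70, 4, 5, 6, 3] cursor@53
After 8 (next): list=[79, 2, 9, 53, 70, 4, 5, 6, 3] cursor@70
After 9 (delete_current): list=[79, 2, 9, 53, 4, 5, 6, 3] cursor@4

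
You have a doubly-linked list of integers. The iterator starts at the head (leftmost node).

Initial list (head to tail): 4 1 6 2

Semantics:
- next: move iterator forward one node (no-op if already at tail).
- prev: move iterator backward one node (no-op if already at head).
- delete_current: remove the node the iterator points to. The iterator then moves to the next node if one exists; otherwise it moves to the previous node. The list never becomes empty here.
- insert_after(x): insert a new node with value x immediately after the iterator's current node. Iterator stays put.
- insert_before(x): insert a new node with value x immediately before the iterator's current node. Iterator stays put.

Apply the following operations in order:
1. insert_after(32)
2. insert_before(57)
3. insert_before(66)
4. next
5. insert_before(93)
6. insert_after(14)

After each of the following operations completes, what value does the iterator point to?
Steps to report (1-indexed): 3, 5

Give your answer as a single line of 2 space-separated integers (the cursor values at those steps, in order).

After 1 (insert_after(32)): list=[4, 32, 1, 6, 2] cursor@4
After 2 (insert_before(57)): list=[57, 4, 32, 1, 6, 2] cursor@4
After 3 (insert_before(66)): list=[57, 66, 4, 32, 1, 6, 2] cursor@4
After 4 (next): list=[57, 66, 4, 32, 1, 6, 2] cursor@32
After 5 (insert_before(93)): list=[57, 66, 4, 93, 32, 1, 6, 2] cursor@32
After 6 (insert_after(14)): list=[57, 66, 4, 93, 32, 14, 1, 6, 2] cursor@32

Answer: 4 32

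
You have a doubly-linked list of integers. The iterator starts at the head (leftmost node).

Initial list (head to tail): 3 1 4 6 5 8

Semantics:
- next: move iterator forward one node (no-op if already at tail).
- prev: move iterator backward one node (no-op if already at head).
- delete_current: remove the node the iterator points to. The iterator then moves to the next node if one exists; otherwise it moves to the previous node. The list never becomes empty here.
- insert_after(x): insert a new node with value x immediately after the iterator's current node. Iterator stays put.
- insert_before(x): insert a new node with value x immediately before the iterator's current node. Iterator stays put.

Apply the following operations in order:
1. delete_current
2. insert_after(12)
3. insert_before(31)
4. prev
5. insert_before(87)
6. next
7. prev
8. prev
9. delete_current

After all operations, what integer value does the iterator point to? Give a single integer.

Answer: 31

Derivation:
After 1 (delete_current): list=[1, 4, 6, 5, 8] cursor@1
After 2 (insert_after(12)): list=[1, 12, 4, 6, 5, 8] cursor@1
After 3 (insert_before(31)): list=[31, 1, 12, 4, 6, 5, 8] cursor@1
After 4 (prev): list=[31, 1, 12, 4, 6, 5, 8] cursor@31
After 5 (insert_before(87)): list=[87, 31, 1, 12, 4, 6, 5, 8] cursor@31
After 6 (next): list=[87, 31, 1, 12, 4, 6, 5, 8] cursor@1
After 7 (prev): list=[87, 31, 1, 12, 4, 6, 5, 8] cursor@31
After 8 (prev): list=[87, 31, 1, 12, 4, 6, 5, 8] cursor@87
After 9 (delete_current): list=[31, 1, 12, 4, 6, 5, 8] cursor@31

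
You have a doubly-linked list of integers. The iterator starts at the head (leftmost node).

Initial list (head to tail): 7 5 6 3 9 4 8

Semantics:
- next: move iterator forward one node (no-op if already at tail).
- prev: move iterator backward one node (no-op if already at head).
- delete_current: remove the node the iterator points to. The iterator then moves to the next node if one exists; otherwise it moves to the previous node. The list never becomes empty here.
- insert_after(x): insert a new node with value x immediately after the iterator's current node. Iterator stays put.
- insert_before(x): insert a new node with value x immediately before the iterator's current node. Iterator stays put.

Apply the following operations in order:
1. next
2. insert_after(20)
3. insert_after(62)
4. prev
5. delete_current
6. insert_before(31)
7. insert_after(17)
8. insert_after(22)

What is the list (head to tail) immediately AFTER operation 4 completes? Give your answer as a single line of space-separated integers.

After 1 (next): list=[7, 5, 6, 3, 9, 4, 8] cursor@5
After 2 (insert_after(20)): list=[7, 5, 20, 6, 3, 9, 4, 8] cursor@5
After 3 (insert_after(62)): list=[7, 5, 62, 20, 6, 3, 9, 4, 8] cursor@5
After 4 (prev): list=[7, 5, 62, 20, 6, 3, 9, 4, 8] cursor@7

Answer: 7 5 62 20 6 3 9 4 8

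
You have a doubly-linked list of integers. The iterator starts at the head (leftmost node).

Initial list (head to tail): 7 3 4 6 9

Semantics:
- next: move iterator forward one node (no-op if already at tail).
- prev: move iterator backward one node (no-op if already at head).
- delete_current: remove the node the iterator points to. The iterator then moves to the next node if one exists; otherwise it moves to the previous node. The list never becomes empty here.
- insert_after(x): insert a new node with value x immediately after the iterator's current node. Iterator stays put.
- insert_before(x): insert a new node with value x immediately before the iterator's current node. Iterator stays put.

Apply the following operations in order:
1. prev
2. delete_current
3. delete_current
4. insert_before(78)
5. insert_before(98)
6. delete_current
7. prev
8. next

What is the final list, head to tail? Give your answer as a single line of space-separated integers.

After 1 (prev): list=[7, 3, 4, 6, 9] cursor@7
After 2 (delete_current): list=[3, 4, 6, 9] cursor@3
After 3 (delete_current): list=[4, 6, 9] cursor@4
After 4 (insert_before(78)): list=[78, 4, 6, 9] cursor@4
After 5 (insert_before(98)): list=[78, 98, 4, 6, 9] cursor@4
After 6 (delete_current): list=[78, 98, 6, 9] cursor@6
After 7 (prev): list=[78, 98, 6, 9] cursor@98
After 8 (next): list=[78, 98, 6, 9] cursor@6

Answer: 78 98 6 9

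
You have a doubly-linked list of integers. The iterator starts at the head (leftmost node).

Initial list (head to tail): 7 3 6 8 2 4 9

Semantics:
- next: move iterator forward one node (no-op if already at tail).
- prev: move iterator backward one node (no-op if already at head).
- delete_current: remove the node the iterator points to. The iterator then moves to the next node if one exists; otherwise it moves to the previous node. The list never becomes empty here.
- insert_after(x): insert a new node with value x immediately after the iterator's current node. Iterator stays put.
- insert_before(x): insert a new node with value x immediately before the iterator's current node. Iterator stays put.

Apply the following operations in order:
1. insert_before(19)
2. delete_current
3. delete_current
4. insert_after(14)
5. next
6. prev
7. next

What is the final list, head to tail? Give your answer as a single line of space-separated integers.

Answer: 19 6 14 8 2 4 9

Derivation:
After 1 (insert_before(19)): list=[19, 7, 3, 6, 8, 2, 4, 9] cursor@7
After 2 (delete_current): list=[19, 3, 6, 8, 2, 4, 9] cursor@3
After 3 (delete_current): list=[19, 6, 8, 2, 4, 9] cursor@6
After 4 (insert_after(14)): list=[19, 6, 14, 8, 2, 4, 9] cursor@6
After 5 (next): list=[19, 6, 14, 8, 2, 4, 9] cursor@14
After 6 (prev): list=[19, 6, 14, 8, 2, 4, 9] cursor@6
After 7 (next): list=[19, 6, 14, 8, 2, 4, 9] cursor@14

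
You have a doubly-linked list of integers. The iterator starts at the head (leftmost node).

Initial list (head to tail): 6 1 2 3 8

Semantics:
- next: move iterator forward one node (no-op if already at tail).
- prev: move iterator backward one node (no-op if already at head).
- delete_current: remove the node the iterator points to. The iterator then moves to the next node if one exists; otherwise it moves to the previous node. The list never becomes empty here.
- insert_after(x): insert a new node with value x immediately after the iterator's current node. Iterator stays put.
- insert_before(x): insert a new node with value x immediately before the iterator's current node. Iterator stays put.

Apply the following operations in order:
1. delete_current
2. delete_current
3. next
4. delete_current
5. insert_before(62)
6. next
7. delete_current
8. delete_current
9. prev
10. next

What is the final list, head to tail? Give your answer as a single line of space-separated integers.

Answer: 2

Derivation:
After 1 (delete_current): list=[1, 2, 3, 8] cursor@1
After 2 (delete_current): list=[2, 3, 8] cursor@2
After 3 (next): list=[2, 3, 8] cursor@3
After 4 (delete_current): list=[2, 8] cursor@8
After 5 (insert_before(62)): list=[2, 62, 8] cursor@8
After 6 (next): list=[2, 62, 8] cursor@8
After 7 (delete_current): list=[2, 62] cursor@62
After 8 (delete_current): list=[2] cursor@2
After 9 (prev): list=[2] cursor@2
After 10 (next): list=[2] cursor@2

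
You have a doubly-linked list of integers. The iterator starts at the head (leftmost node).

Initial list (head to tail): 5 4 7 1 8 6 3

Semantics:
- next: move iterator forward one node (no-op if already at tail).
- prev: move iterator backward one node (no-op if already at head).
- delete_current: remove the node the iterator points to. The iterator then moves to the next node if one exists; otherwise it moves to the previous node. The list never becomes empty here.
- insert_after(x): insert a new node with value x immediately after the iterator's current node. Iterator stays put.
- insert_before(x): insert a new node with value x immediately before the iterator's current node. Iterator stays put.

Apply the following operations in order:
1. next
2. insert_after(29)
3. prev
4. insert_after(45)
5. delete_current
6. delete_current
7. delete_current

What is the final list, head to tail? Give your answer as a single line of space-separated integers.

After 1 (next): list=[5, 4, 7, 1, 8, 6, 3] cursor@4
After 2 (insert_after(29)): list=[5, 4, 29, 7, 1, 8, 6, 3] cursor@4
After 3 (prev): list=[5, 4, 29, 7, 1, 8, 6, 3] cursor@5
After 4 (insert_after(45)): list=[5, 45, 4, 29, 7, 1, 8, 6, 3] cursor@5
After 5 (delete_current): list=[45, 4, 29, 7, 1, 8, 6, 3] cursor@45
After 6 (delete_current): list=[4, 29, 7, 1, 8, 6, 3] cursor@4
After 7 (delete_current): list=[29, 7, 1, 8, 6, 3] cursor@29

Answer: 29 7 1 8 6 3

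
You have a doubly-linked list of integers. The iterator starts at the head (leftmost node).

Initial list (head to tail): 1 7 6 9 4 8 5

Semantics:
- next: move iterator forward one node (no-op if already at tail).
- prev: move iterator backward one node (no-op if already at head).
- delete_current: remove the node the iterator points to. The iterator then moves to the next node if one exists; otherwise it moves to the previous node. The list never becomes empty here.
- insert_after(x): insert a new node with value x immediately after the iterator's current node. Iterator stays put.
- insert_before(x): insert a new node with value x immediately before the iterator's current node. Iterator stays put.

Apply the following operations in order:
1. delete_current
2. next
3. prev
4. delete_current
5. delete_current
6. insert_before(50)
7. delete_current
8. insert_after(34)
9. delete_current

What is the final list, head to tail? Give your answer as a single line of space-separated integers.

After 1 (delete_current): list=[7, 6, 9, 4, 8, 5] cursor@7
After 2 (next): list=[7, 6, 9, 4, 8, 5] cursor@6
After 3 (prev): list=[7, 6, 9, 4, 8, 5] cursor@7
After 4 (delete_current): list=[6, 9, 4, 8, 5] cursor@6
After 5 (delete_current): list=[9, 4, 8, 5] cursor@9
After 6 (insert_before(50)): list=[50, 9, 4, 8, 5] cursor@9
After 7 (delete_current): list=[50, 4, 8, 5] cursor@4
After 8 (insert_after(34)): list=[50, 4, 34, 8, 5] cursor@4
After 9 (delete_current): list=[50, 34, 8, 5] cursor@34

Answer: 50 34 8 5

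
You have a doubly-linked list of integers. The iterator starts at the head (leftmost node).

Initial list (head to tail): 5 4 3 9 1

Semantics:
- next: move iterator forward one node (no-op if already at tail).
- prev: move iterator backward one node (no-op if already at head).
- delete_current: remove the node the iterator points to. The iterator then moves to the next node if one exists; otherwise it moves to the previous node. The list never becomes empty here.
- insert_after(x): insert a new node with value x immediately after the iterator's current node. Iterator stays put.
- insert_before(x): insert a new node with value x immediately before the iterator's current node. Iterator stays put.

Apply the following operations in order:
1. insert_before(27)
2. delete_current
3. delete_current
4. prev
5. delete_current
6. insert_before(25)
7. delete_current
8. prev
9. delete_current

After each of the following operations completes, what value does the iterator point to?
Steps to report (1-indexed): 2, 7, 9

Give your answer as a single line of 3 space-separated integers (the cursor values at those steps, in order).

After 1 (insert_before(27)): list=[27, 5, 4, 3, 9, 1] cursor@5
After 2 (delete_current): list=[27, 4, 3, 9, 1] cursor@4
After 3 (delete_current): list=[27, 3, 9, 1] cursor@3
After 4 (prev): list=[27, 3, 9, 1] cursor@27
After 5 (delete_current): list=[3, 9, 1] cursor@3
After 6 (insert_before(25)): list=[25, 3, 9, 1] cursor@3
After 7 (delete_current): list=[25, 9, 1] cursor@9
After 8 (prev): list=[25, 9, 1] cursor@25
After 9 (delete_current): list=[9, 1] cursor@9

Answer: 4 9 9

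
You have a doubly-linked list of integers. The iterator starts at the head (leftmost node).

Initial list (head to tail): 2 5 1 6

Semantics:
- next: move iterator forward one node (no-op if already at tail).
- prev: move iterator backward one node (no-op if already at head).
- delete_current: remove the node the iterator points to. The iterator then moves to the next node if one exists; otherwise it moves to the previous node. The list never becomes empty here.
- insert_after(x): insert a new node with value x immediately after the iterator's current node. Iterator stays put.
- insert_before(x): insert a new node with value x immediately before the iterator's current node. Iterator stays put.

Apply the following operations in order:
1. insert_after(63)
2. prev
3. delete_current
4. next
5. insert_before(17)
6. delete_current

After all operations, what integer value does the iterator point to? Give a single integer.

After 1 (insert_after(63)): list=[2, 63, 5, 1, 6] cursor@2
After 2 (prev): list=[2, 63, 5, 1, 6] cursor@2
After 3 (delete_current): list=[63, 5, 1, 6] cursor@63
After 4 (next): list=[63, 5, 1, 6] cursor@5
After 5 (insert_before(17)): list=[63, 17, 5, 1, 6] cursor@5
After 6 (delete_current): list=[63, 17, 1, 6] cursor@1

Answer: 1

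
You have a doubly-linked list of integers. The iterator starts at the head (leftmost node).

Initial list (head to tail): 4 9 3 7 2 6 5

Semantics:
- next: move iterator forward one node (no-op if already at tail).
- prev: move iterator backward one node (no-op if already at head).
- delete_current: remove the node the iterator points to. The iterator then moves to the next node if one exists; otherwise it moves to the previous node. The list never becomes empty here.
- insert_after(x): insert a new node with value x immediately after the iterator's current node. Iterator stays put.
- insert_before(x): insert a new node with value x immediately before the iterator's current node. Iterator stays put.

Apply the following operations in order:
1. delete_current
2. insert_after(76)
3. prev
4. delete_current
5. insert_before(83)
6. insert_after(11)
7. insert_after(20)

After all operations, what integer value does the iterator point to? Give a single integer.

Answer: 76

Derivation:
After 1 (delete_current): list=[9, 3, 7, 2, 6, 5] cursor@9
After 2 (insert_after(76)): list=[9, 76, 3, 7, 2, 6, 5] cursor@9
After 3 (prev): list=[9, 76, 3, 7, 2, 6, 5] cursor@9
After 4 (delete_current): list=[76, 3, 7, 2, 6, 5] cursor@76
After 5 (insert_before(83)): list=[83, 76, 3, 7, 2, 6, 5] cursor@76
After 6 (insert_after(11)): list=[83, 76, 11, 3, 7, 2, 6, 5] cursor@76
After 7 (insert_after(20)): list=[83, 76, 20, 11, 3, 7, 2, 6, 5] cursor@76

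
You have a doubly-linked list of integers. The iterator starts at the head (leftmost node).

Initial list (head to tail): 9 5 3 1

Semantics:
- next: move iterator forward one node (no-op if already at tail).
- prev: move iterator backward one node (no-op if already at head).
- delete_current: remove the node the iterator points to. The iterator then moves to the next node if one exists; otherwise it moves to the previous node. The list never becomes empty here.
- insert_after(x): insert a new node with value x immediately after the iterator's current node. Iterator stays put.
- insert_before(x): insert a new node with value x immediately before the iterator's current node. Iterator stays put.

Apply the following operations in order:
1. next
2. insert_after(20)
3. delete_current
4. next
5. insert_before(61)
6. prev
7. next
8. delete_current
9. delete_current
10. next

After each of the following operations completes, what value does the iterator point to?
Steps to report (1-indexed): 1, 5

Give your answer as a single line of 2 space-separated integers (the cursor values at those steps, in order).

Answer: 5 3

Derivation:
After 1 (next): list=[9, 5, 3, 1] cursor@5
After 2 (insert_after(20)): list=[9, 5, 20, 3, 1] cursor@5
After 3 (delete_current): list=[9, 20, 3, 1] cursor@20
After 4 (next): list=[9, 20, 3, 1] cursor@3
After 5 (insert_before(61)): list=[9, 20, 61, 3, 1] cursor@3
After 6 (prev): list=[9, 20, 61, 3, 1] cursor@61
After 7 (next): list=[9, 20, 61, 3, 1] cursor@3
After 8 (delete_current): list=[9, 20, 61, 1] cursor@1
After 9 (delete_current): list=[9, 20, 61] cursor@61
After 10 (next): list=[9, 20, 61] cursor@61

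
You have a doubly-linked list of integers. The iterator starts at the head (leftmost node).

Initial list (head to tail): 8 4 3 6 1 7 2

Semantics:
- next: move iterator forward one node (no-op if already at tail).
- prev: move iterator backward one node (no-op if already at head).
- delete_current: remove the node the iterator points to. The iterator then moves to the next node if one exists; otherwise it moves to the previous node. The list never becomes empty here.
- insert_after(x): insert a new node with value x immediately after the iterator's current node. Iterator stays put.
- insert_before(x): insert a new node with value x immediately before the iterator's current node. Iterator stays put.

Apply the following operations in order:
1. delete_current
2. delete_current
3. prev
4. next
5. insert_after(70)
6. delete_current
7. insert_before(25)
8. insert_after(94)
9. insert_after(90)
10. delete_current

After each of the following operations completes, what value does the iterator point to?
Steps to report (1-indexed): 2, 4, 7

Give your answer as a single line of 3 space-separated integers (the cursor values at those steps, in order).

Answer: 3 6 70

Derivation:
After 1 (delete_current): list=[4, 3, 6, 1, 7, 2] cursor@4
After 2 (delete_current): list=[3, 6, 1, 7, 2] cursor@3
After 3 (prev): list=[3, 6, 1, 7, 2] cursor@3
After 4 (next): list=[3, 6, 1, 7, 2] cursor@6
After 5 (insert_after(70)): list=[3, 6, 70, 1, 7, 2] cursor@6
After 6 (delete_current): list=[3, 70, 1, 7, 2] cursor@70
After 7 (insert_before(25)): list=[3, 25, 70, 1, 7, 2] cursor@70
After 8 (insert_after(94)): list=[3, 25, 70, 94, 1, 7, 2] cursor@70
After 9 (insert_after(90)): list=[3, 25, 70, 90, 94, 1, 7, 2] cursor@70
After 10 (delete_current): list=[3, 25, 90, 94, 1, 7, 2] cursor@90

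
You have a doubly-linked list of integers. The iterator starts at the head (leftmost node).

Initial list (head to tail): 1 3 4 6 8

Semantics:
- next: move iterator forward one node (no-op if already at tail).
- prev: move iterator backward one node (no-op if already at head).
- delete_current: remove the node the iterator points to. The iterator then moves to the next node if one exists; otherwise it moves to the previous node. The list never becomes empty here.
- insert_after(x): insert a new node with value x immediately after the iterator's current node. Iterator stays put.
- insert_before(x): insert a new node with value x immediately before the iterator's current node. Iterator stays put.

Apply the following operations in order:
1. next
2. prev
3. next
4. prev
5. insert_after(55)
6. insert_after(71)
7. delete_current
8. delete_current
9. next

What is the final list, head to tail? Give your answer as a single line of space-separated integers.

Answer: 55 3 4 6 8

Derivation:
After 1 (next): list=[1, 3, 4, 6, 8] cursor@3
After 2 (prev): list=[1, 3, 4, 6, 8] cursor@1
After 3 (next): list=[1, 3, 4, 6, 8] cursor@3
After 4 (prev): list=[1, 3, 4, 6, 8] cursor@1
After 5 (insert_after(55)): list=[1, 55, 3, 4, 6, 8] cursor@1
After 6 (insert_after(71)): list=[1, 71, 55, 3, 4, 6, 8] cursor@1
After 7 (delete_current): list=[71, 55, 3, 4, 6, 8] cursor@71
After 8 (delete_current): list=[55, 3, 4, 6, 8] cursor@55
After 9 (next): list=[55, 3, 4, 6, 8] cursor@3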